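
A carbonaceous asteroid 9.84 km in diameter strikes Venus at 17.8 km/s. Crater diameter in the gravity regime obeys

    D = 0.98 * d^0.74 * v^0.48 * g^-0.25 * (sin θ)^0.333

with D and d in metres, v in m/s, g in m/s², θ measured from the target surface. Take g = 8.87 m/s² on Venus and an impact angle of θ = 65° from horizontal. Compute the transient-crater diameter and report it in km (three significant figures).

In SI units: d = 9840 m, v = 17800 m/s.
d^0.74 = 9840^0.74 = 901.2
v^0.48 = 17800^0.48 = 109.7
g^-0.25 = 8.87^-0.25 = 0.5795
(sin 65°)^0.333 = 0.9063^0.333 = 0.9678
D = 0.98 × 901.2 × 109.7 × 0.5795 × 0.9678 = 54337 m
   = 54.34 km

D ≈ 54.3 km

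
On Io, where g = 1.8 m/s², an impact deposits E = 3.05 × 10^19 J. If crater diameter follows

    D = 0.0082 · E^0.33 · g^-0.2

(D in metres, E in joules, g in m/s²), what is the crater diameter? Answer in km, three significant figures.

D ≈ 19.6 km

E^0.33 = (3.05 × 10^19)^0.33 = 2.690 × 10^6
g^-0.2 = 1.8^-0.2 = 0.8891
D = 0.0082 × 2.690 × 10^6 × 0.8891 = 19612 m
   = 19.61 km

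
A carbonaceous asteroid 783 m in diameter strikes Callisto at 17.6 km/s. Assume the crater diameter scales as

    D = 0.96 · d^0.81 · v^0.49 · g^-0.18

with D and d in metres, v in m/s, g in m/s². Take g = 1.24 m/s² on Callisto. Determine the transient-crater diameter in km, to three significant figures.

In SI units: v = 17600 m/s.
d^0.81 = 783^0.81 = 220.8
v^0.49 = 17600^0.49 = 120.3
g^-0.18 = 1.24^-0.18 = 0.9620
D = 0.96 × 220.8 × 120.3 × 0.9620 = 24531 m
   = 24.53 km

D ≈ 24.5 km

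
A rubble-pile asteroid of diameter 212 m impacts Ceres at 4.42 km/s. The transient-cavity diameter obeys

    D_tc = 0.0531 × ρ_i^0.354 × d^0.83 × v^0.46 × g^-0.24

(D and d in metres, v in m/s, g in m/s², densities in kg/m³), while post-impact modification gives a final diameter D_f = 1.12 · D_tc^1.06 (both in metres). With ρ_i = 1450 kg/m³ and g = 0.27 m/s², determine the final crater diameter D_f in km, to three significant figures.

v = 4420 m/s.
ρ_i^0.354 = 1450^0.354 = 13.16
d^0.83 = 212^0.83 = 85.28
v^0.46 = 4420^0.46 = 47.52
g^-0.24 = 0.27^-0.24 = 1.369
D_tc = 0.0531 × 13.16 × 85.28 × 47.52 × 1.369 = 3877 m
D_f = 1.12 × (3877)^1.06 = 7129 m
     = 7.129 km

D_f ≈ 7.13 km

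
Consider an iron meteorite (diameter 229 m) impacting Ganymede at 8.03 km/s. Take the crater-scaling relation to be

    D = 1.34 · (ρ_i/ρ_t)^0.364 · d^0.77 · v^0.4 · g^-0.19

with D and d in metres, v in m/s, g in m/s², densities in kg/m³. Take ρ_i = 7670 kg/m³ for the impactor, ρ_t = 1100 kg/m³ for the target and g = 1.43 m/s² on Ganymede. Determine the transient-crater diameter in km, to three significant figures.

In SI units: v = 8030 m/s.
(ρ_i/ρ_t)^0.364 = (7670/1100)^0.364 = 2.028
d^0.77 = 229^0.77 = 65.63
v^0.4 = 8030^0.4 = 36.47
g^-0.19 = 1.43^-0.19 = 0.9343
D = 1.34 × 2.028 × 65.63 × 36.47 × 0.9343 = 6077 m
   = 6.077 km

D ≈ 6.08 km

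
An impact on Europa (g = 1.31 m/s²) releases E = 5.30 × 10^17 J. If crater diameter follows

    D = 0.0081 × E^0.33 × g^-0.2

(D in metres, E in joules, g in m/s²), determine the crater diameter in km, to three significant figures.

E^0.33 = (5.30 × 10^17)^0.33 = 7.063 × 10^5
g^-0.2 = 1.31^-0.2 = 0.9474
D = 0.0081 × 7.063 × 10^5 × 0.9474 = 5420 m
   = 5.420 km

D ≈ 5.42 km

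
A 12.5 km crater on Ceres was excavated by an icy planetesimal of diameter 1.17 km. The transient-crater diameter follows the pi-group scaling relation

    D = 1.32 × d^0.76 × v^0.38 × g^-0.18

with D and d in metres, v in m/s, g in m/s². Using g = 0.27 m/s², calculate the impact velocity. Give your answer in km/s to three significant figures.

v ≈ 11.4 km/s

Rearranging for v: v = [D / (1.32 · 1170^0.76 · 0.27^-0.18)]^(1/0.38).
D = 12500 m.
1170^0.76 = 214.7
0.27^-0.18 = 1.266
Denominator = 1.32 × 214.7 × 1.266 = 358.8
D / 358.8 = 12500 / 358.8 = 34.84
v = 34.84^(1/0.38) = 34.84^2.6316 = 11432 m/s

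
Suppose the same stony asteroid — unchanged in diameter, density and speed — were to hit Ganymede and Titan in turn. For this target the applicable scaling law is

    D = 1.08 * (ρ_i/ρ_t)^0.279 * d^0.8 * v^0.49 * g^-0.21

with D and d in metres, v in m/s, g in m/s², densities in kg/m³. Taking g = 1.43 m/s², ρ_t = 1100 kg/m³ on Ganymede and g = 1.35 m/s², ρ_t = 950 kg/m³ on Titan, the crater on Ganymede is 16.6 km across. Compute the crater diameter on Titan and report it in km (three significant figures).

D ≈ 17.5 km

The impactor-only factors (d, v, ρ_i) cancel in the ratio, leaving D_Titan/D_Ganymede = (g_Titan/g_Ganymede)^-0.21 · (ρ_t,Ganymede/ρ_t,Titan)^0.279.
(1.35/1.43)^-0.21 = 0.9441^-0.21 = 1.012
(1100/950)^0.279 = 1.158^0.279 = 1.042
Ratio = 1.012 × 1.042 = 1.055
D_Titan = 1.055 × 16.6 km = 17.5 km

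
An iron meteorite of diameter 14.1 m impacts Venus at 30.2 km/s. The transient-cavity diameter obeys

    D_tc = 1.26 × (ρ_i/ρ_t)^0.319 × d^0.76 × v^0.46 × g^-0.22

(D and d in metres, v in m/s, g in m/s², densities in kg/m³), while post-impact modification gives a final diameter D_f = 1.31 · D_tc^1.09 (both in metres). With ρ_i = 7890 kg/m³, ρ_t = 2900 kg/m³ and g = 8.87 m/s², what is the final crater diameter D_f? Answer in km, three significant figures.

v = 30200 m/s.
(ρ_i/ρ_t)^0.319 = (7890/2900)^0.319 = 1.376
d^0.76 = 14.1^0.76 = 7.471
v^0.46 = 30200^0.46 = 115.0
g^-0.22 = 8.87^-0.22 = 0.6187
D_tc = 1.26 × 1.376 × 7.471 × 115.0 × 0.6187 = 921.6 m
D_f = 1.31 × (921.6)^1.09 = 2232 m
     = 2.232 km

D_f ≈ 2.23 km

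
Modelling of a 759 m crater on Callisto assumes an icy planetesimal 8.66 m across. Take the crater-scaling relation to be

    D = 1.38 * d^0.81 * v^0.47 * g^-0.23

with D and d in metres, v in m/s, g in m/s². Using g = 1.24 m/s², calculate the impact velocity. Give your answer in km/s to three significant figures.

Rearranging for v: v = [D / (1.38 · 8.66^0.81 · 1.24^-0.23)]^(1/0.47).
8.66^0.81 = 5.746
1.24^-0.23 = 0.9517
Denominator = 1.38 × 5.746 × 0.9517 = 7.546
D / 7.546 = 759 / 7.546 = 100.6
v = 100.6^(1/0.47) = 100.6^2.1277 = 18236 m/s

v ≈ 18.2 km/s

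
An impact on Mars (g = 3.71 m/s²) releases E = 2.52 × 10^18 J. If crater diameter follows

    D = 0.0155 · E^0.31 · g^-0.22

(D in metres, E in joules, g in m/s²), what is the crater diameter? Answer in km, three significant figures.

D ≈ 5.88 km

E^0.31 = (2.52 × 10^18)^0.31 = 5.063 × 10^5
g^-0.22 = 3.71^-0.22 = 0.7494
D = 0.0155 × 5.063 × 10^5 × 0.7494 = 5881 m
   = 5.881 km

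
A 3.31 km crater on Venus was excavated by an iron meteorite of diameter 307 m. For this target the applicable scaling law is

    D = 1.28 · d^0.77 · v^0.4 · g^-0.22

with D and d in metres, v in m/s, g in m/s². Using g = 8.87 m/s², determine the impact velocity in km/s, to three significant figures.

Rearranging for v: v = [D / (1.28 · 307^0.77 · 8.87^-0.22)]^(1/0.4).
D = 3310 m.
307^0.77 = 82.24
8.87^-0.22 = 0.6187
Denominator = 1.28 × 82.24 × 0.6187 = 65.13
D / 65.13 = 3310 / 65.13 = 50.82
v = 50.82^(1/0.4) = 50.82^2.5 = 18411 m/s

v ≈ 18.4 km/s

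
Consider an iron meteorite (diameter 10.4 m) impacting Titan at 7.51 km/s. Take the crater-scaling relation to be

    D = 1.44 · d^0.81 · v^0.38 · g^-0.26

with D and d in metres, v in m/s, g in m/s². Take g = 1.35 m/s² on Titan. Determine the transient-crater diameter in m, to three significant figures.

D ≈ 264 m

In SI units: v = 7510 m/s.
d^0.81 = 10.4^0.81 = 6.665
v^0.38 = 7510^0.38 = 29.70
g^-0.26 = 1.35^-0.26 = 0.9249
D = 1.44 × 6.665 × 29.70 × 0.9249 = 263.6 m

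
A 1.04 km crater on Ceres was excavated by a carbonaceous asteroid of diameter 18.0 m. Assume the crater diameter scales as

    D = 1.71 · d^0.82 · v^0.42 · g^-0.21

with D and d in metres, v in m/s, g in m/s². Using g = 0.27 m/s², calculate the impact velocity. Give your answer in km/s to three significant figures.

v ≈ 7.83 km/s

Rearranging for v: v = [D / (1.71 · 18^0.82 · 0.27^-0.21)]^(1/0.42).
D = 1040 m.
18^0.82 = 10.70
0.27^-0.21 = 1.316
Denominator = 1.71 × 10.70 × 1.316 = 24.08
D / 24.08 = 1040 / 24.08 = 43.19
v = 43.19^(1/0.42) = 43.19^2.381 = 7832 m/s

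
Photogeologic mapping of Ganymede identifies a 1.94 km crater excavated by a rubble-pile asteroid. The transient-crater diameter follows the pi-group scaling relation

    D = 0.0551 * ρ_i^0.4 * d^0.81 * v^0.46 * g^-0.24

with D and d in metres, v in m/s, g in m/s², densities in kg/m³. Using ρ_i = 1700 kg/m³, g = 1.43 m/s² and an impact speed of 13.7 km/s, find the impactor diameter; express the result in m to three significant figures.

d ≈ 51.8 m

Rearranging for d: d = [D / (0.0551 · 1700^0.4 · 13700^0.46 · 1.43^-0.24)]^(1/0.81).
D = 1940 m.
1700^0.4 = 19.60
13700^0.46 = 79.96
1.43^-0.24 = 0.9177
Denominator = 0.0551 × 19.60 × 79.96 × 0.9177 = 79.25
D / 79.25 = 1940 / 79.25 = 24.48
d = 24.48^(1/0.81) = 24.48^1.2346 = 51.84 m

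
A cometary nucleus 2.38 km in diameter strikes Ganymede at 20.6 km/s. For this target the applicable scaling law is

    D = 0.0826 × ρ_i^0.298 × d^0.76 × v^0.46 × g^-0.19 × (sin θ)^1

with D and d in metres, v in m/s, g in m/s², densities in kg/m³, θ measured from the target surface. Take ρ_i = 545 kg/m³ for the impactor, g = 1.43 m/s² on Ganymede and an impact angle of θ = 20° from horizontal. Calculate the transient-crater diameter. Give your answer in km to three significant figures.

D ≈ 6.13 km

In SI units: d = 2380 m, v = 20600 m/s.
ρ_i^0.298 = 545^0.298 = 6.538
d^0.76 = 2380^0.76 = 368.3
v^0.46 = 20600^0.46 = 96.47
g^-0.19 = 1.43^-0.19 = 0.9343
(sin 20°)^1 = 0.3420^1 = 0.3420
D = 0.0826 × 6.538 × 368.3 × 96.47 × 0.9343 × 0.3420 = 6131 m
   = 6.131 km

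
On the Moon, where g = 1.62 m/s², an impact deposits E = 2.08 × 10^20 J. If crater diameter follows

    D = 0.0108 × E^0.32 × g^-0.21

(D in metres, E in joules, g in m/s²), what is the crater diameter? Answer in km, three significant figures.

D ≈ 31.0 km

E^0.32 = (2.08 × 10^20)^0.32 = 3.175 × 10^6
g^-0.21 = 1.62^-0.21 = 0.9037
D = 0.0108 × 3.175 × 10^6 × 0.9037 = 30988 m
   = 30.99 km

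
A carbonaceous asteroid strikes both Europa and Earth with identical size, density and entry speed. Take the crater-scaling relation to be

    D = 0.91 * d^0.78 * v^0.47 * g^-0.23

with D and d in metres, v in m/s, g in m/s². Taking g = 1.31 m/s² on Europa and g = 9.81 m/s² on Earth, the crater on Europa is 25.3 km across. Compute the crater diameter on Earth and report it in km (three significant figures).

D ≈ 15.9 km

All impactor-dependent factors cancel in the ratio, leaving D_Earth/D_Europa = (g_Earth/g_Europa)^-0.23.
(9.81/1.31)^-0.23 = 7.489^-0.23 = 0.6293
D_Earth = 0.6293 × 25.3 km = 15.9 km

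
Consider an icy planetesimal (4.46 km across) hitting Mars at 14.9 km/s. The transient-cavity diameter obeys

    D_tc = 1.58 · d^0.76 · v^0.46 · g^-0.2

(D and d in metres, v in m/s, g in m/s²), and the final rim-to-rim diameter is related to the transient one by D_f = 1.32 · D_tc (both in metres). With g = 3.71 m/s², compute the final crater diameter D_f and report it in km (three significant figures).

D_f ≈ 79.2 km

In SI: d = 4460 m, v = 14900 m/s.
d^0.76 = 4460^0.76 = 593.6
v^0.46 = 14900^0.46 = 83.11
g^-0.2 = 3.71^-0.2 = 0.7694
D_tc = 1.58 × 593.6 × 83.11 × 0.7694 = 59970 m
D_f = 1.32 × 59970 = 79160 m
     = 79.16 km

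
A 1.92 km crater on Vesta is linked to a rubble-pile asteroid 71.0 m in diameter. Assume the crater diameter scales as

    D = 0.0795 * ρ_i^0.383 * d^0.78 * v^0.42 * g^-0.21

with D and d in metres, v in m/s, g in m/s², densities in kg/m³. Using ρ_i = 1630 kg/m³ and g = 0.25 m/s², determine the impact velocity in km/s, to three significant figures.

v ≈ 5.85 km/s

Rearranging for v: v = [D / (0.0795 · 1630^0.383 · 71^0.78 · 0.25^-0.21)]^(1/0.42).
D = 1920 m.
1630^0.383 = 16.99
71^0.78 = 27.80
0.25^-0.21 = 1.338
Denominator = 0.0795 × 16.99 × 27.80 × 1.338 = 50.24
D / 50.24 = 1920 / 50.24 = 38.22
v = 38.22^(1/0.42) = 38.22^2.381 = 5854 m/s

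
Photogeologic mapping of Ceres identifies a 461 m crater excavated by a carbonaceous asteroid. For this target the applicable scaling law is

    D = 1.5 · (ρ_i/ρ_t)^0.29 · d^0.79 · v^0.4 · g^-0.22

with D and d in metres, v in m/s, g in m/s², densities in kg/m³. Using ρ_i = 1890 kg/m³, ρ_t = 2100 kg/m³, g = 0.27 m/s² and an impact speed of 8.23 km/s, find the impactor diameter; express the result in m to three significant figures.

Rearranging for d: d = [D / (1.5 · (1890/2100)^0.29 · 8230^0.4 · 0.27^-0.22)]^(1/0.79).
(1890/2100)^0.29 = 0.9699
8230^0.4 = 36.83
0.27^-0.22 = 1.334
Denominator = 1.5 × 0.9699 × 36.83 × 1.334 = 71.48
D / 71.48 = 461 / 71.48 = 6.449
d = 6.449^(1/0.79) = 6.449^1.2658 = 10.58 m

d ≈ 10.6 m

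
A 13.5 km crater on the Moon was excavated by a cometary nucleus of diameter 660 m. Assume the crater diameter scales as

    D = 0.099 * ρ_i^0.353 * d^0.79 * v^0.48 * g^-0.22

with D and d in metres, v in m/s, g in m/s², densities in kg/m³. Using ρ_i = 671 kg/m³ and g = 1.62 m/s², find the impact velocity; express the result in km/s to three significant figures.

Rearranging for v: v = [D / (0.099 · 671^0.353 · 660^0.79 · 1.62^-0.22)]^(1/0.48).
D = 13500 m.
671^0.353 = 9.950
660^0.79 = 168.8
1.62^-0.22 = 0.8993
Denominator = 0.099 × 9.950 × 168.8 × 0.8993 = 149.5
D / 149.5 = 13500 / 149.5 = 90.30
v = 90.30^(1/0.48) = 90.30^2.0833 = 11865 m/s

v ≈ 11.9 km/s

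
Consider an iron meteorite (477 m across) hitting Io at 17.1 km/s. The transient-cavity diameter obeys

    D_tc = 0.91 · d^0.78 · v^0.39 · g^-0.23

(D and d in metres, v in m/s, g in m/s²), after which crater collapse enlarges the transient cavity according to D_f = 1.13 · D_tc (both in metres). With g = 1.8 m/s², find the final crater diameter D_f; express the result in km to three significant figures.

D_f ≈ 4.94 km

v = 17100 m/s.
d^0.78 = 477^0.78 = 122.8
v^0.39 = 17100^0.39 = 44.76
g^-0.23 = 1.8^-0.23 = 0.8735
D_tc = 0.91 × 122.8 × 44.76 × 0.8735 = 4369 m
D_f = 1.13 × 4369 = 4937 m
     = 4.937 km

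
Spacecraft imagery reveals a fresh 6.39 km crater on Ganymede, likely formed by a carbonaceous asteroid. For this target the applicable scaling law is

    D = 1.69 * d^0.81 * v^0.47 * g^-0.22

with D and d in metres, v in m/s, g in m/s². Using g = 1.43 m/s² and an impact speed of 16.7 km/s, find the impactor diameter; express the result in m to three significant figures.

d ≈ 102 m

Rearranging for d: d = [D / (1.69 · 16700^0.47 · 1.43^-0.22)]^(1/0.81).
D = 6390 m.
16700^0.47 = 96.53
1.43^-0.22 = 0.9243
Denominator = 1.69 × 96.53 × 0.9243 = 150.8
D / 150.8 = 6390 / 150.8 = 42.37
d = 42.37^(1/0.81) = 42.37^1.2346 = 102.0 m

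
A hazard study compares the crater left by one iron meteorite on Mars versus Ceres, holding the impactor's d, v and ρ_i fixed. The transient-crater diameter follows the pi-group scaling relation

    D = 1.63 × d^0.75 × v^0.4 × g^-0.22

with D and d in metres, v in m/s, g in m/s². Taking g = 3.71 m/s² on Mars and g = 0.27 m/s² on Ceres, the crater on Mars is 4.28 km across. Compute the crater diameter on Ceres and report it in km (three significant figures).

D ≈ 7.62 km

All impactor-dependent factors cancel in the ratio, leaving D_Ceres/D_Mars = (g_Ceres/g_Mars)^-0.22.
(0.27/3.71)^-0.22 = 0.07278^-0.22 = 1.780
D_Ceres = 1.780 × 4.28 km = 7.62 km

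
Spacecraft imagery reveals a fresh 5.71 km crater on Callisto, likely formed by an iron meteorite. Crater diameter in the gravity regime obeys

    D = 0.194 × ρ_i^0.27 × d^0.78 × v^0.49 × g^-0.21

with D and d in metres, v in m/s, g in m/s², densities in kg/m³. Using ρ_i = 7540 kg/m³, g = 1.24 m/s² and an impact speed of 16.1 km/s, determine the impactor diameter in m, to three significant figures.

Rearranging for d: d = [D / (0.194 · 7540^0.27 · 16100^0.49 · 1.24^-0.21)]^(1/0.78).
D = 5710 m.
7540^0.27 = 11.14
16100^0.49 = 115.2
1.24^-0.21 = 0.9558
Denominator = 0.194 × 11.14 × 115.2 × 0.9558 = 238.0
D / 238.0 = 5710 / 238.0 = 23.99
d = 23.99^(1/0.78) = 23.99^1.2821 = 58.79 m

d ≈ 58.8 m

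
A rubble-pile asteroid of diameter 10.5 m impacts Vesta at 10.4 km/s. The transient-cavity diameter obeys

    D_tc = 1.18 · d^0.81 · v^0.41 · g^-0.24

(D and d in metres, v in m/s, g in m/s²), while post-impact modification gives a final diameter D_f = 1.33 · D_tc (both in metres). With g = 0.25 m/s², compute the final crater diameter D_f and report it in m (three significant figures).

v = 10400 m/s.
d^0.81 = 10.5^0.81 = 6.717
v^0.41 = 10400^0.41 = 44.36
g^-0.24 = 0.25^-0.24 = 1.395
D_tc = 1.18 × 6.717 × 44.36 × 1.395 = 490.5 m
D_f = 1.33 × 490.5 = 652.4 m

D_f ≈ 652 m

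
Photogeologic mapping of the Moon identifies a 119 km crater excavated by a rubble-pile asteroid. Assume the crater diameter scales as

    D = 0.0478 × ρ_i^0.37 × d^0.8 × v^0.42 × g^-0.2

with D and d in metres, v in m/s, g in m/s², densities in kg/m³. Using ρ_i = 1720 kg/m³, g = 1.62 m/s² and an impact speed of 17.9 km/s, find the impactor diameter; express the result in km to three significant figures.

Rearranging for d: d = [D / (0.0478 · 1720^0.37 · 17900^0.42 · 1.62^-0.2)]^(1/0.8).
D = 119000 m.
1720^0.37 = 15.75
17900^0.42 = 61.12
1.62^-0.2 = 0.9080
Denominator = 0.0478 × 15.75 × 61.12 × 0.9080 = 41.78
D / 41.78 = 119000 / 41.78 = 2848
d = 2848^(1/0.8) = 2848^1.25 = 20805 m

d ≈ 20.8 km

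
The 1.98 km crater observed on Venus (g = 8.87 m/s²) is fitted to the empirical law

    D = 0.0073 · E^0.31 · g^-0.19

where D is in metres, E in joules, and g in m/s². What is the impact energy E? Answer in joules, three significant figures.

Rearranging: E = [D / (0.0073 · g^-0.19)]^(1/0.31).
D = 1980 m.
g^-0.19 = 8.87^-0.19 = 0.6605
D / (0.0073 × 0.6605) = 1980 / (4.822 × 10^-3) = 4.106 × 10^5
E = (4.106 × 10^5)^3.2258 = 1.282 × 10^18 J

E ≈ 1.28 × 10^18 J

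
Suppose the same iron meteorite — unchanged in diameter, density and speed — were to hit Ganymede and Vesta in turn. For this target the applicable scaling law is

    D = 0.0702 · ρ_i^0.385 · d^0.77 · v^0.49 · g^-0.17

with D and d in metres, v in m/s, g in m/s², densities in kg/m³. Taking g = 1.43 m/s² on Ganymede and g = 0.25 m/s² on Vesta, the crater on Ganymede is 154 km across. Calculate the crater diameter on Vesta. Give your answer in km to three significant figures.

D ≈ 207 km

All impactor-dependent factors cancel in the ratio, leaving D_Vesta/D_Ganymede = (g_Vesta/g_Ganymede)^-0.17.
(0.25/1.43)^-0.17 = 0.1748^-0.17 = 1.345
D_Vesta = 1.345 × 154 km = 207 km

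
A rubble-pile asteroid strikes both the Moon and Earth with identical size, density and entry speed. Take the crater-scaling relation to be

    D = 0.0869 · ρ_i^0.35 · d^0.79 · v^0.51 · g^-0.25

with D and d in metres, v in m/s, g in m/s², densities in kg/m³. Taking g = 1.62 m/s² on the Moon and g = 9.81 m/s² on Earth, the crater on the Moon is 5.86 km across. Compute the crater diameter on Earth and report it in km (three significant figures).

D ≈ 3.74 km

All impactor-dependent factors cancel in the ratio, leaving D_Earth/D_Moon = (g_Earth/g_Moon)^-0.25.
(9.81/1.62)^-0.25 = 6.056^-0.25 = 0.6375
D_Earth = 0.6375 × 5.86 km = 3.74 km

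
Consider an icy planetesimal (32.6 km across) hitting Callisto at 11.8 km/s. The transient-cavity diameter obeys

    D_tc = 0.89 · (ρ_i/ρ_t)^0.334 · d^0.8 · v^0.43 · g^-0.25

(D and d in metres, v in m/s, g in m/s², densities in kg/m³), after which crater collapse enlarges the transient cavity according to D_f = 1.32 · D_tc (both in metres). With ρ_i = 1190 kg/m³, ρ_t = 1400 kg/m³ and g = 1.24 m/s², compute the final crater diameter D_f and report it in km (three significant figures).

D_f ≈ 242 km

In SI: d = 32600 m, v = 11800 m/s.
(ρ_i/ρ_t)^0.334 = (1190/1400)^0.334 = 0.9472
d^0.8 = 32600^0.8 = 4079
v^0.43 = 11800^0.43 = 56.35
g^-0.25 = 1.24^-0.25 = 0.9476
D_tc = 0.89 × 0.9472 × 4079 × 56.35 × 0.9476 = 1.836 × 10^5 m
D_f = 1.32 × 1.836 × 10^5 = 2.424 × 10^5 m
     = 242.4 km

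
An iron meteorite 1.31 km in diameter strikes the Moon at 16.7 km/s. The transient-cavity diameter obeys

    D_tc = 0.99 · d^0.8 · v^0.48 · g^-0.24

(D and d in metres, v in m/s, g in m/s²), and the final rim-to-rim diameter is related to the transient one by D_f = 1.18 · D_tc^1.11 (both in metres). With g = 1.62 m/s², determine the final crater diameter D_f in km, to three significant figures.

In SI: d = 1310 m, v = 16700 m/s.
d^0.8 = 1310^0.8 = 311.8
v^0.48 = 16700^0.48 = 106.4
g^-0.24 = 1.62^-0.24 = 0.8907
D_tc = 0.99 × 311.8 × 106.4 × 0.8907 = 29250 m
D_f = 1.18 × (29250)^1.11 = 1.070 × 10^5 m
     = 107.0 km

D_f ≈ 107 km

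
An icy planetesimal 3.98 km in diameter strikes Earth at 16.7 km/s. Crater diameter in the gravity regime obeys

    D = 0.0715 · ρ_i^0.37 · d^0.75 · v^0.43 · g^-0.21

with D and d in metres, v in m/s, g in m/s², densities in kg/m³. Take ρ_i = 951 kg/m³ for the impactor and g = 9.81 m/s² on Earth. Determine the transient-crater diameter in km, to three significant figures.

D ≈ 18.4 km

In SI units: d = 3980 m, v = 16700 m/s.
ρ_i^0.37 = 951^0.37 = 12.65
d^0.75 = 3980^0.75 = 501.1
v^0.43 = 16700^0.43 = 65.43
g^-0.21 = 9.81^-0.21 = 0.6191
D = 0.0715 × 12.65 × 501.1 × 65.43 × 0.6191 = 18359 m
   = 18.36 km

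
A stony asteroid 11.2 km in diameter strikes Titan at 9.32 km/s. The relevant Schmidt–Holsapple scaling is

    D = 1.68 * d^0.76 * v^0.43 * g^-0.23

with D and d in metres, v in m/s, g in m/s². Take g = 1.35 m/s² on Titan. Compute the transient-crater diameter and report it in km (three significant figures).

D ≈ 95.4 km

In SI units: d = 11200 m, v = 9320 m/s.
d^0.76 = 11200^0.76 = 1195
v^0.43 = 9320^0.43 = 50.92
g^-0.23 = 1.35^-0.23 = 0.9333
D = 1.68 × 1195 × 50.92 × 0.9333 = 95408 m
   = 95.41 km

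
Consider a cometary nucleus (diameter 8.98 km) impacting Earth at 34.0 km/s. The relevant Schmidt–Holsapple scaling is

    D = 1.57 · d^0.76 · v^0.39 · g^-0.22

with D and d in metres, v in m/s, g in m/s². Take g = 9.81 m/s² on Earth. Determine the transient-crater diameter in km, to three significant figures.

In SI units: d = 8980 m, v = 34000 m/s.
d^0.76 = 8980^0.76 = 1010
v^0.39 = 34000^0.39 = 58.52
g^-0.22 = 9.81^-0.22 = 0.6051
D = 1.57 × 1010 × 58.52 × 0.6051 = 56150 m
   = 56.15 km

D ≈ 56.2 km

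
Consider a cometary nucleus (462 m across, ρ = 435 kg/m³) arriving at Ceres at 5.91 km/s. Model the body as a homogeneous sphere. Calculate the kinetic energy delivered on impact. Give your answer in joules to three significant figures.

E ≈ 3.92 × 10^17 J

v = 5910 m/s.
Mass m = (π/6) ρ d³ = (π/6) × 435 × (462)³ = 2.246 × 10^10 kg
E = ½ m v² = 0.5 × 2.246 × 10^10 × (5910)² = 3.922 × 10^17 J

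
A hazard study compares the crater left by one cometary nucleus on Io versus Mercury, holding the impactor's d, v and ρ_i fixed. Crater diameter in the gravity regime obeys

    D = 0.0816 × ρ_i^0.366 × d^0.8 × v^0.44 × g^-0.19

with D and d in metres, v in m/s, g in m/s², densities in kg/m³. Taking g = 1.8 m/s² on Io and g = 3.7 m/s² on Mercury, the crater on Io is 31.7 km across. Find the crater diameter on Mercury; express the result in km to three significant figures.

All impactor-dependent factors cancel in the ratio, leaving D_Mercury/D_Io = (g_Mercury/g_Io)^-0.19.
(3.7/1.8)^-0.19 = 2.056^-0.19 = 0.8720
D_Mercury = 0.8720 × 31.7 km = 27.6 km

D ≈ 27.6 km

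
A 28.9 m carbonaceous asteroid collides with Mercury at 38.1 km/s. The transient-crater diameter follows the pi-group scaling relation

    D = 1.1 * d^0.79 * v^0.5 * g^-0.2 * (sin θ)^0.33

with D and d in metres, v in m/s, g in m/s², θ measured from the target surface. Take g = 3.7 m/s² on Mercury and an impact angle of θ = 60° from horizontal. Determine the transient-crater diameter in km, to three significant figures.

In SI units: v = 38100 m/s.
d^0.79 = 28.9^0.79 = 14.26
v^0.5 = 38100^0.5 = 195.2
g^-0.2 = 3.7^-0.2 = 0.7698
(sin 60°)^0.33 = 0.8660^0.33 = 0.9536
D = 1.1 × 14.26 × 195.2 × 0.7698 × 0.9536 = 2248 m
   = 2.248 km

D ≈ 2.25 km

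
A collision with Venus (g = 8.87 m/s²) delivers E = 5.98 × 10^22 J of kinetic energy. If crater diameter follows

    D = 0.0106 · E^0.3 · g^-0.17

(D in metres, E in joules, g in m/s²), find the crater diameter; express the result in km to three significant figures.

D ≈ 49.8 km

E^0.3 = (5.98 × 10^22)^0.3 = 6.808 × 10^6
g^-0.17 = 8.87^-0.17 = 0.6900
D = 0.0106 × 6.808 × 10^6 × 0.6900 = 49794 m
   = 49.79 km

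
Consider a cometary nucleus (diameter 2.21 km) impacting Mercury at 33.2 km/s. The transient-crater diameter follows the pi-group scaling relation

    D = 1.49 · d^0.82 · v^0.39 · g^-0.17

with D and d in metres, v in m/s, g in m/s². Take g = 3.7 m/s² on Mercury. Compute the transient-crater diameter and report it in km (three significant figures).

D ≈ 38.2 km

In SI units: d = 2210 m, v = 33200 m/s.
d^0.82 = 2210^0.82 = 552.6
v^0.39 = 33200^0.39 = 57.98
g^-0.17 = 3.7^-0.17 = 0.8006
D = 1.49 × 552.6 × 57.98 × 0.8006 = 38220 m
   = 38.22 km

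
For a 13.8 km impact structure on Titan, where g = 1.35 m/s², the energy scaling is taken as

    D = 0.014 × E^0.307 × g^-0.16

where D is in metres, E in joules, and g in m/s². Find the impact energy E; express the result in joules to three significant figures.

Rearranging: E = [D / (0.014 · g^-0.16)]^(1/0.307).
D = 13800 m.
g^-0.16 = 1.35^-0.16 = 0.9531
D / (0.014 × 0.9531) = 13800 / (0.01334) = 1.034 × 10^6
E = (1.034 × 10^6)^3.2573 = 3.900 × 10^19 J

E ≈ 3.90 × 10^19 J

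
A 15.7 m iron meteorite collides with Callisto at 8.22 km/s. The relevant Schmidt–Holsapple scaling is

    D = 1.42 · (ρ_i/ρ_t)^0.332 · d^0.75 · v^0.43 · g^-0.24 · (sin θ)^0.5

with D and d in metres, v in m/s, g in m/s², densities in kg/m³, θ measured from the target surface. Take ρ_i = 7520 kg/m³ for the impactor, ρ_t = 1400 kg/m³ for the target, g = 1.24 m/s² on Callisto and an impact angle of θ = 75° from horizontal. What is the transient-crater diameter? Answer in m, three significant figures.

D ≈ 881 m

In SI units: v = 8220 m/s.
(ρ_i/ρ_t)^0.332 = (7520/1400)^0.332 = 1.747
d^0.75 = 15.7^0.75 = 7.887
v^0.43 = 8220^0.43 = 48.24
g^-0.24 = 1.24^-0.24 = 0.9497
(sin 75°)^0.5 = 0.9659^0.5 = 0.9828
D = 1.42 × 1.747 × 7.887 × 48.24 × 0.9497 × 0.9828 = 881.0 m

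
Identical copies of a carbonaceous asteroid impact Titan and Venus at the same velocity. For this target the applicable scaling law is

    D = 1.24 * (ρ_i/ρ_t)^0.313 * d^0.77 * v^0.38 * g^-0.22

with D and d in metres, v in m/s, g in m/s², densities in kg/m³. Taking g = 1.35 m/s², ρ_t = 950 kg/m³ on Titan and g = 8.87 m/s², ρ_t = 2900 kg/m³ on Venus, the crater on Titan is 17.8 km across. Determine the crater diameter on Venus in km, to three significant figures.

D ≈ 8.30 km

The impactor-only factors (d, v, ρ_i) cancel in the ratio, leaving D_Venus/D_Titan = (g_Venus/g_Titan)^-0.22 · (ρ_t,Titan/ρ_t,Venus)^0.313.
(8.87/1.35)^-0.22 = 6.570^-0.22 = 0.6609
(950/2900)^0.313 = 0.3276^0.313 = 0.7052
Ratio = 0.6609 × 0.7052 = 0.4661
D_Venus = 0.4661 × 17.8 km = 8.30 km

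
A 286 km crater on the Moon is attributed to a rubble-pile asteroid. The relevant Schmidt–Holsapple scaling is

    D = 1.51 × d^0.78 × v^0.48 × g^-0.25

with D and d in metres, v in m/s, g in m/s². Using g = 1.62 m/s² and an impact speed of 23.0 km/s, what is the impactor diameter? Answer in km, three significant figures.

d ≈ 14.1 km

Rearranging for d: d = [D / (1.51 · 23000^0.48 · 1.62^-0.25)]^(1/0.78).
D = 286000 m.
23000^0.48 = 124.1
1.62^-0.25 = 0.8864
Denominator = 1.51 × 124.1 × 0.8864 = 166.1
D / 166.1 = 286000 / 166.1 = 1722
d = 1722^(1/0.78) = 1722^1.2821 = 14090 m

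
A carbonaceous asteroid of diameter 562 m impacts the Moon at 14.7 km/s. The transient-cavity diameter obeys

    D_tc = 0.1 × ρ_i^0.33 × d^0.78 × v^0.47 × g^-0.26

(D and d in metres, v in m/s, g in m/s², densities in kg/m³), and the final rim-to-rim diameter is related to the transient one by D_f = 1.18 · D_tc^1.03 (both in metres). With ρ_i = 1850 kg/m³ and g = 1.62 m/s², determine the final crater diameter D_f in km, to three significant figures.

v = 14700 m/s.
ρ_i^0.33 = 1850^0.33 = 11.97
d^0.78 = 562^0.78 = 139.6
v^0.47 = 14700^0.47 = 90.92
g^-0.26 = 1.62^-0.26 = 0.8821
D_tc = 0.1 × 11.97 × 139.6 × 90.92 × 0.8821 = 13400 m
D_f = 1.18 × (13400)^1.03 = 21028 m
     = 21.03 km

D_f ≈ 21.0 km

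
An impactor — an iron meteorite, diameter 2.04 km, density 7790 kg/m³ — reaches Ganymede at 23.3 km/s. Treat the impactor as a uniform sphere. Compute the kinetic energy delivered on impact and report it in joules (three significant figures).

E ≈ 9.40 × 10^21 J

d = 2040 m; v = 23300 m/s.
Mass m = (π/6) ρ d³ = (π/6) × 7790 × (2040)³ = 3.463 × 10^13 kg
E = ½ m v² = 0.5 × 3.463 × 10^13 × (23300)² = 9.400 × 10^21 J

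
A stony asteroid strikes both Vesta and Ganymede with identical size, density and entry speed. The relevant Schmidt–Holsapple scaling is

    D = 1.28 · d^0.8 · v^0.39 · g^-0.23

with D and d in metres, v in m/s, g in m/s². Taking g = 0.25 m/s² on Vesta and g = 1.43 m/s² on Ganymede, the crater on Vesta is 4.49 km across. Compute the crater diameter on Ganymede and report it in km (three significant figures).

D ≈ 3.01 km

All impactor-dependent factors cancel in the ratio, leaving D_Ganymede/D_Vesta = (g_Ganymede/g_Vesta)^-0.23.
(1.43/0.25)^-0.23 = 5.720^-0.23 = 0.6696
D_Ganymede = 0.6696 × 4.49 km = 3.01 km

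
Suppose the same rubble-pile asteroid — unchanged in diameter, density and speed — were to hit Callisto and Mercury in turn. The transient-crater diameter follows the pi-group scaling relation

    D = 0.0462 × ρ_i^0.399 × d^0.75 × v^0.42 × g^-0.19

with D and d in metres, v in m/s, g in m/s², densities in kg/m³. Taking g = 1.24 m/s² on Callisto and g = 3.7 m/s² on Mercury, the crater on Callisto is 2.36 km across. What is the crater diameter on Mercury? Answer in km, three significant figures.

All impactor-dependent factors cancel in the ratio, leaving D_Mercury/D_Callisto = (g_Mercury/g_Callisto)^-0.19.
(3.7/1.24)^-0.19 = 2.984^-0.19 = 0.8124
D_Mercury = 0.8124 × 2.36 km = 1.92 km

D ≈ 1.92 km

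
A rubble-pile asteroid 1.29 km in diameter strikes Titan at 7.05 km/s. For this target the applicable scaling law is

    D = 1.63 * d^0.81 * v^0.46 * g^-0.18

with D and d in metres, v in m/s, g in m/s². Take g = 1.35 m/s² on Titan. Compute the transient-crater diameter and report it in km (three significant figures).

In SI units: d = 1290 m, v = 7050 m/s.
d^0.81 = 1290^0.81 = 330.8
v^0.46 = 7050^0.46 = 58.91
g^-0.18 = 1.35^-0.18 = 0.9474
D = 1.63 × 330.8 × 58.91 × 0.9474 = 30094 m
   = 30.09 km

D ≈ 30.1 km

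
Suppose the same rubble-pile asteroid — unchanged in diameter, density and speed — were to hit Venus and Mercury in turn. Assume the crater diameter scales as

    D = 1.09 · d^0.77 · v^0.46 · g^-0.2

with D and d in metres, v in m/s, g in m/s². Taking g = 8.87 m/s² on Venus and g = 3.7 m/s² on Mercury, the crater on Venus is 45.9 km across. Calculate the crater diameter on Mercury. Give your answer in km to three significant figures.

All impactor-dependent factors cancel in the ratio, leaving D_Mercury/D_Venus = (g_Mercury/g_Venus)^-0.2.
(3.7/8.87)^-0.2 = 0.4171^-0.2 = 1.191
D_Mercury = 1.191 × 45.9 km = 54.7 km

D ≈ 54.7 km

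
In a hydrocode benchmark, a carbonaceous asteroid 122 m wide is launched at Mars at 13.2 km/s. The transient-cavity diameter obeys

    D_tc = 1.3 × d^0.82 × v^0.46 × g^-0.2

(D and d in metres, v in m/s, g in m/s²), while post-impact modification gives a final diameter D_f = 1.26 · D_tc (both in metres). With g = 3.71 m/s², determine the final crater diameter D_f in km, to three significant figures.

D_f ≈ 5.09 km

v = 13200 m/s.
d^0.82 = 122^0.82 = 51.38
v^0.46 = 13200^0.46 = 78.61
g^-0.2 = 3.71^-0.2 = 0.7694
D_tc = 1.3 × 51.38 × 78.61 × 0.7694 = 4040 m
D_f = 1.26 × 4040 = 5090 m
     = 5.090 km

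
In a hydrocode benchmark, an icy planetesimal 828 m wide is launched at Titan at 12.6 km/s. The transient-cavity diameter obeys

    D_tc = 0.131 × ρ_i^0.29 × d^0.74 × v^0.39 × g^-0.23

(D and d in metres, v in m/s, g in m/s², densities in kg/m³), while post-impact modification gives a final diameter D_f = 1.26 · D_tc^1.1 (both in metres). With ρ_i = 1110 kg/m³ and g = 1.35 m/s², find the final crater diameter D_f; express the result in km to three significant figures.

v = 12600 m/s.
ρ_i^0.29 = 1110^0.29 = 7.641
d^0.74 = 828^0.74 = 144.3
v^0.39 = 12600^0.39 = 39.73
g^-0.23 = 1.35^-0.23 = 0.9333
D_tc = 0.131 × 7.641 × 144.3 × 39.73 × 0.9333 = 5356 m
D_f = 1.26 × (5356)^1.1 = 15926 m
     = 15.93 km

D_f ≈ 15.9 km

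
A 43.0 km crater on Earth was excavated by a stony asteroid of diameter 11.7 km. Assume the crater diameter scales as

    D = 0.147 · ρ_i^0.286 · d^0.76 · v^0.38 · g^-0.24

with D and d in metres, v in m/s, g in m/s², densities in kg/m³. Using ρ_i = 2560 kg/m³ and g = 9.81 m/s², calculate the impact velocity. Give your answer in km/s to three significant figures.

v ≈ 20.4 km/s

Rearranging for v: v = [D / (0.147 · 2560^0.286 · 11700^0.76 · 9.81^-0.24)]^(1/0.38).
D = 43000 m.
2560^0.286 = 9.435
11700^0.76 = 1235
9.81^-0.24 = 0.5781
Denominator = 0.147 × 9.435 × 1235 × 0.5781 = 990.2
D / 990.2 = 43000 / 990.2 = 43.43
v = 43.43^(1/0.38) = 43.43^2.6316 = 20418 m/s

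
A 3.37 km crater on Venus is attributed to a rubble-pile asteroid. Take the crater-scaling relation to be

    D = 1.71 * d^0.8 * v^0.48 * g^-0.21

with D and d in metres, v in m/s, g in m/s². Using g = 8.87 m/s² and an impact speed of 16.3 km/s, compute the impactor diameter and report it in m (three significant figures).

d ≈ 69.2 m

Rearranging for d: d = [D / (1.71 · 16300^0.48 · 8.87^-0.21)]^(1/0.8).
D = 3370 m.
16300^0.48 = 105.2
8.87^-0.21 = 0.6323
Denominator = 1.71 × 105.2 × 0.6323 = 113.7
D / 113.7 = 3370 / 113.7 = 29.64
d = 29.64^(1/0.8) = 29.64^1.25 = 69.16 m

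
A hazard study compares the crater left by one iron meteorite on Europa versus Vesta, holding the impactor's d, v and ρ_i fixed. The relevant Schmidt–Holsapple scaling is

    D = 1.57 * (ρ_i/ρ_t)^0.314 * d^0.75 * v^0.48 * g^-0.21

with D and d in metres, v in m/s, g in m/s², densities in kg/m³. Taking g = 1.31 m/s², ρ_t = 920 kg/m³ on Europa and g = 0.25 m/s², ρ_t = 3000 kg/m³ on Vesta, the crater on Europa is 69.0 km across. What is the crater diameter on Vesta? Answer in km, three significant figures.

D ≈ 67.4 km

The impactor-only factors (d, v, ρ_i) cancel in the ratio, leaving D_Vesta/D_Europa = (g_Vesta/g_Europa)^-0.21 · (ρ_t,Europa/ρ_t,Vesta)^0.314.
(0.25/1.31)^-0.21 = 0.1908^-0.21 = 1.416
(920/3000)^0.314 = 0.3067^0.314 = 0.6900
Ratio = 1.416 × 0.6900 = 0.9770
D_Vesta = 0.9770 × 69.0 km = 67.4 km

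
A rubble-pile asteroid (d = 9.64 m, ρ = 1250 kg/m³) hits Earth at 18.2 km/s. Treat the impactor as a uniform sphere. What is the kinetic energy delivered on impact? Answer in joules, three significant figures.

v = 18200 m/s.
Mass m = (π/6) ρ d³ = (π/6) × 1250 × (9.64)³ = 5.863 × 10^5 kg
E = ½ m v² = 0.5 × 5.863 × 10^5 × (18200)² = 9.710 × 10^13 J

E ≈ 9.71 × 10^13 J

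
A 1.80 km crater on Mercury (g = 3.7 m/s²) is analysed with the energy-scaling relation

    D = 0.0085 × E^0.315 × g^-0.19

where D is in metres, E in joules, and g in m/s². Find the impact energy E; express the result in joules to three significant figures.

Rearranging: E = [D / (0.0085 · g^-0.19)]^(1/0.315).
D = 1800 m.
g^-0.19 = 3.7^-0.19 = 0.7799
D / (0.0085 × 0.7799) = 1800 / (6.629 × 10^-3) = 2.715 × 10^5
E = (2.715 × 10^5)^3.1746 = 1.778 × 10^17 J

E ≈ 1.78 × 10^17 J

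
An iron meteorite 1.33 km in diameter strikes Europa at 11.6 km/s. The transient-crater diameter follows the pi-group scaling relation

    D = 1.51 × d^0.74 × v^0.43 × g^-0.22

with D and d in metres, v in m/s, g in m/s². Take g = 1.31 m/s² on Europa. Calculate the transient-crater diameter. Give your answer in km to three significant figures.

In SI units: d = 1330 m, v = 11600 m/s.
d^0.74 = 1330^0.74 = 205.0
v^0.43 = 11600^0.43 = 55.94
g^-0.22 = 1.31^-0.22 = 0.9423
D = 1.51 × 205.0 × 55.94 × 0.9423 = 16317 m
   = 16.32 km

D ≈ 16.3 km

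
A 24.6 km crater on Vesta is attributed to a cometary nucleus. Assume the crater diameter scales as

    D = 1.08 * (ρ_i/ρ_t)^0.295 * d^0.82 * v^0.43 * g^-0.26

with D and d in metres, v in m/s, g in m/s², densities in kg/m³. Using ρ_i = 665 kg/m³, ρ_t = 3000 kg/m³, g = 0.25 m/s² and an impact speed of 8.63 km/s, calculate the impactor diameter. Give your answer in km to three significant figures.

d ≈ 1.97 km

Rearranging for d: d = [D / (1.08 · (665/3000)^0.295 · 8630^0.43 · 0.25^-0.26)]^(1/0.82).
D = 24600 m.
(665/3000)^0.295 = 0.6412
8630^0.43 = 49.26
0.25^-0.26 = 1.434
Denominator = 1.08 × 0.6412 × 49.26 × 1.434 = 48.92
D / 48.92 = 24600 / 48.92 = 502.9
d = 502.9^(1/0.82) = 502.9^1.2195 = 1970 m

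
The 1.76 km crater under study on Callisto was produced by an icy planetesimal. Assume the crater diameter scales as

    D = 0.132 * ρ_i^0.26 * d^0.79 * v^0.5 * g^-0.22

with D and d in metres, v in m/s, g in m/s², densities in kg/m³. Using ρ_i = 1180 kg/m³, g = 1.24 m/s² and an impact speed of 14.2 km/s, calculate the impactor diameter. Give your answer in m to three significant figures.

Rearranging for d: d = [D / (0.132 · 1180^0.26 · 14200^0.5 · 1.24^-0.22)]^(1/0.79).
D = 1760 m.
1180^0.26 = 6.291
14200^0.5 = 119.2
1.24^-0.22 = 0.9538
Denominator = 0.132 × 6.291 × 119.2 × 0.9538 = 94.41
D / 94.41 = 1760 / 94.41 = 18.64
d = 18.64^(1/0.79) = 18.64^1.2658 = 40.56 m

d ≈ 40.6 m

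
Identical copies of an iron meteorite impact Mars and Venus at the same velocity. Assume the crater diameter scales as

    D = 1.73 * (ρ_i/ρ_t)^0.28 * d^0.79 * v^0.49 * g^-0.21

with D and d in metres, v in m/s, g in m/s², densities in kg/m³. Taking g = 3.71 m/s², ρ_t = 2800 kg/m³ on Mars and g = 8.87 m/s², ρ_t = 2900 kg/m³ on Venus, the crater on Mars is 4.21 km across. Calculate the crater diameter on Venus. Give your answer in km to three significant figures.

The impactor-only factors (d, v, ρ_i) cancel in the ratio, leaving D_Venus/D_Mars = (g_Venus/g_Mars)^-0.21 · (ρ_t,Mars/ρ_t,Venus)^0.28.
(8.87/3.71)^-0.21 = 2.391^-0.21 = 0.8327
(2800/2900)^0.28 = 0.9655^0.28 = 0.9902
Ratio = 0.8327 × 0.9902 = 0.8245
D_Venus = 0.8245 × 4.21 km = 3.47 km

D ≈ 3.47 km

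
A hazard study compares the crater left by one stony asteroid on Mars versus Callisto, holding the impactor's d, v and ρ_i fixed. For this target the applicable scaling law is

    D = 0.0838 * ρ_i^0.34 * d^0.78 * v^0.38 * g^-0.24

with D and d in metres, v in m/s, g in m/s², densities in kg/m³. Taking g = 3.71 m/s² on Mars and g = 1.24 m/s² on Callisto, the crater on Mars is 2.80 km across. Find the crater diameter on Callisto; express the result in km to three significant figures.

D ≈ 3.64 km

All impactor-dependent factors cancel in the ratio, leaving D_Callisto/D_Mars = (g_Callisto/g_Mars)^-0.24.
(1.24/3.71)^-0.24 = 0.3342^-0.24 = 1.301
D_Callisto = 1.301 × 2.80 km = 3.64 km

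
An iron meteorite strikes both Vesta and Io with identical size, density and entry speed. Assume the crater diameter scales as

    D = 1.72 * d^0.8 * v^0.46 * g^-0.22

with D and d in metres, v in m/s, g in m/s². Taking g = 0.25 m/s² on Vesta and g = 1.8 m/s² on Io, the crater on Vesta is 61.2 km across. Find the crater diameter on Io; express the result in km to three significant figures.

All impactor-dependent factors cancel in the ratio, leaving D_Io/D_Vesta = (g_Io/g_Vesta)^-0.22.
(1.8/0.25)^-0.22 = 7.200^-0.22 = 0.6477
D_Io = 0.6477 × 61.2 km = 39.6 km

D ≈ 39.6 km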